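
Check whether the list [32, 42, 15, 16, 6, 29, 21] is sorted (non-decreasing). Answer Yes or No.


Check consecutive pairs:
  32 <= 42? True
  42 <= 15? False
  15 <= 16? True
  16 <= 6? False
  6 <= 29? True
  29 <= 21? False
3 consecutive pair(s) are out of order, so the list is not sorted.
Final answer: No


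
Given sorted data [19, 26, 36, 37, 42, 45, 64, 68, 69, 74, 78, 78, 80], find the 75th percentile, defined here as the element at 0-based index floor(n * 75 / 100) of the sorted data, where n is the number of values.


The dataset has n = 13 elements.
Index = floor(13 * 75 / 100) = floor(975 / 100) = floor(9.75) = 9
Counting from index 0 in the sorted data, the element at index 9 is 74.
Final answer: 74


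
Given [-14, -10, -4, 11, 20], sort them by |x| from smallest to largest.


Compute absolute values:
  |-14| = 14
  |-10| = 10
  |-4| = 4
  |11| = 11
  |20| = 20
Absolute values in increasing order: 4 < 10 < 11 < 14 < 20
Listing the original numbers in that order gives the answer.
Final answer: [-4, -10, 11, -14, 20]


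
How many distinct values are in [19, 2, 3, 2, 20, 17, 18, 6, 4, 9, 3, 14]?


List all unique values:
Distinct values: [2, 3, 4, 6, 9, 14, 17, 18, 19, 20]
Count = 10
Final answer: 10


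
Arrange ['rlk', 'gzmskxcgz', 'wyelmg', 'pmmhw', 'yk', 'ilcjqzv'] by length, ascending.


Compute lengths:
  'rlk' has length 3
  'gzmskxcgz' has length 9
  'wyelmg' has length 6
  'pmmhw' has length 5
  'yk' has length 2
  'ilcjqzv' has length 7
Lengths in increasing order: 2 < 3 < 5 < 6 < 7 < 9
Listing the words in that order gives the answer.
Final answer: ['yk', 'rlk', 'pmmhw', 'wyelmg', 'ilcjqzv', 'gzmskxcgz']


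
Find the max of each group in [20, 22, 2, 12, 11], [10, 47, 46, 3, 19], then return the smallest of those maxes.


Find max of each group:
  Group 1: [20, 22, 2, 12, 11] -> max = 22
  Group 2: [10, 47, 46, 3, 19] -> max = 47
Maxes: [22, 47]
Minimum of maxes = 22
Final answer: 22


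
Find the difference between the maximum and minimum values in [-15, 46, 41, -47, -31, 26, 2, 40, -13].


Maximum value: 46
Minimum value: -47
Range = 46 - (-47) = 93
Final answer: 93


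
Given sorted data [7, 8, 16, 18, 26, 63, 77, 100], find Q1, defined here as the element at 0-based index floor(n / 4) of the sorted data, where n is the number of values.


The list has n = 8 elements.
Q1 index = floor(8 / 4) = floor(2) = 2
Counting from index 0 in the sorted data, the element at index 2 is 16.
Final answer: 16


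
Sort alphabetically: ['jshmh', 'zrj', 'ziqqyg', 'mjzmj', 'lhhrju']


Compare strings character by character (the first differing letter decides):
  'jshmh' < 'lhhrju' since 'j' < 'l' at position 1
  'lhhrju' < 'mjzmj' since 'l' < 'm' at position 1
  'mjzmj' < 'ziqqyg' since 'm' < 'z' at position 1
  'ziqqyg' < 'zrj' since 'i' < 'r' at position 2
Chaining these comparisons gives the alphabetical order.
Final answer: ['jshmh', 'lhhrju', 'mjzmj', 'ziqqyg', 'zrj']


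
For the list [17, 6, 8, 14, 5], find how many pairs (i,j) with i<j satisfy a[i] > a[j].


For each element, count the later elements that are smaller than it:
  17 (index 0): smaller elements after it = [6, 8, 14, 5] -> 4
  6 (index 1): smaller elements after it = [5] -> 1
  8 (index 2): smaller elements after it = [5] -> 1
  14 (index 3): smaller elements after it = [5] -> 1
Total inversions = 4 + 1 + 1 + 1 = 7
Final answer: 7


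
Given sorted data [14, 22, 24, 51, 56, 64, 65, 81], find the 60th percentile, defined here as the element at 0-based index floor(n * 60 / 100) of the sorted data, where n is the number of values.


The dataset has n = 8 elements.
Index = floor(8 * 60 / 100) = floor(480 / 100) = floor(4.8) = 4
Counting from index 0 in the sorted data, the element at index 4 is 56.
Final answer: 56


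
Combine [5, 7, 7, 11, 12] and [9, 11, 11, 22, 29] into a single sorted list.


List A: [5, 7, 7, 11, 12]
List B: [9, 11, 11, 22, 29]
Repeatedly compare the front elements and take the smaller:
  5 vs 9 -> take 5
  7 vs 9 -> take 7
  7 vs 9 -> take 7
  11 vs 9 -> take 9
  11 vs 11 -> take 11
  12 vs 11 -> take 11
  12 vs 11 -> take 11
  12 vs 22 -> take 12
  A is exhausted; append the rest of B: [22, 29]
Final answer: [5, 7, 7, 9, 11, 11, 11, 12, 22, 29]


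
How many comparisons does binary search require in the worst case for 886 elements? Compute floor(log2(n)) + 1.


Binary search halves the search space each step.
Maximum comparisons = floor(log2(886)) + 1
log2(886) = 9.7912
floor(log2(886)) = 9, so 9 + 1 = 10
Final answer: 10


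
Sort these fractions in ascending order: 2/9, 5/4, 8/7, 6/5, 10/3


Convert to decimal for comparison:
  2/9 = 0.2222
  5/4 = 1.25
  8/7 = 1.1429
  6/5 = 1.2
  10/3 = 3.3333
Decimals in increasing order: 0.2222 < 1.1429 < 1.2 < 1.25 < 3.3333
Writing each back as its fraction gives the sorted order.
Final answer: 2/9, 8/7, 6/5, 5/4, 10/3


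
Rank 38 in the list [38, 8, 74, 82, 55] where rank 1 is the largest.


Sort descending: [82, 74, 55, 38, 8]
Find 38 in the sorted list.
38 is at position 4.
Final answer: 4


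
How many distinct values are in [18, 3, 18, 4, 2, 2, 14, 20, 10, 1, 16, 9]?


List all unique values:
Distinct values: [1, 2, 3, 4, 9, 10, 14, 16, 18, 20]
Count = 10
Final answer: 10


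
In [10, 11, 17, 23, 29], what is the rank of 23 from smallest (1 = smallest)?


Sort ascending: [10, 11, 17, 23, 29]
Find 23 in the sorted list.
23 is at position 4 (1-indexed).
Final answer: 4


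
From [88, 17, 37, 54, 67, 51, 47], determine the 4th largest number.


Sort descending: [88, 67, 54, 51, 47, 37, 17]
The 4th element (1-indexed) is at index 3.
Value = 51
Final answer: 51


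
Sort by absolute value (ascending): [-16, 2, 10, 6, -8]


Compute absolute values:
  |-16| = 16
  |2| = 2
  |10| = 10
  |6| = 6
  |-8| = 8
Absolute values in increasing order: 2 < 6 < 8 < 10 < 16
Listing the original numbers in that order gives the answer.
Final answer: [2, 6, -8, 10, -16]


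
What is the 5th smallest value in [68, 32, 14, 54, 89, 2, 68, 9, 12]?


Sort ascending: [2, 9, 12, 14, 32, 54, 68, 68, 89]
The 5th element (1-indexed) is at index 4.
Value = 32
Final answer: 32


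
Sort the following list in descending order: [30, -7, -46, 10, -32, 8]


Original list: [30, -7, -46, 10, -32, 8]
Repeatedly take the largest remaining element:
  Remaining [30, -7, -46, 10, -32, 8] -> largest is 30
  Remaining [-7, -46, 10, -32, 8] -> largest is 10
  Remaining [-7, -46, -32, 8] -> largest is 8
  Remaining [-7, -46, -32] -> largest is -7
  Remaining [-46, -32] -> largest is -32
  Remaining [-46] -> largest is -46
Collecting the picks in order gives the descending list.
Final answer: [30, 10, 8, -7, -32, -46]


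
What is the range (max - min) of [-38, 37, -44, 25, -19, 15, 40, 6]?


Maximum value: 40
Minimum value: -44
Range = 40 - (-44) = 84
Final answer: 84


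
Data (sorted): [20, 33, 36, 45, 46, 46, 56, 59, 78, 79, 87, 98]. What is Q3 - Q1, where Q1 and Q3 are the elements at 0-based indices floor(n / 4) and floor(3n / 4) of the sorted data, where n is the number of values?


The data has n = 12 elements.
Q1 index = floor(12 / 4) = floor(3) = 3; Q3 index = floor(3 * 12 / 4) = floor(9) = 9
Q1 = element at index 3 = 45
Q3 = element at index 9 = 79
IQR = 79 - 45 = 34
Final answer: 34


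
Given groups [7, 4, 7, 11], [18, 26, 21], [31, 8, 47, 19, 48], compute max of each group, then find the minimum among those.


Find max of each group:
  Group 1: [7, 4, 7, 11] -> max = 11
  Group 2: [18, 26, 21] -> max = 26
  Group 3: [31, 8, 47, 19, 48] -> max = 48
Maxes: [11, 26, 48]
Minimum of maxes = 11
Final answer: 11


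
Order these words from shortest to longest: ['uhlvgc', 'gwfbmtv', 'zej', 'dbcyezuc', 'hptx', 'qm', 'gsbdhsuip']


Compute lengths:
  'uhlvgc' has length 6
  'gwfbmtv' has length 7
  'zej' has length 3
  'dbcyezuc' has length 8
  'hptx' has length 4
  'qm' has length 2
  'gsbdhsuip' has length 9
Lengths in increasing order: 2 < 3 < 4 < 6 < 7 < 8 < 9
Listing the words in that order gives the answer.
Final answer: ['qm', 'zej', 'hptx', 'uhlvgc', 'gwfbmtv', 'dbcyezuc', 'gsbdhsuip']


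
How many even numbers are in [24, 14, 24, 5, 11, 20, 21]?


Check each element:
  24 is even
  14 is even
  24 is even
  5 is odd
  11 is odd
  20 is even
  21 is odd
Evens: [24, 14, 24, 20]
Count of evens = 4
Final answer: 4


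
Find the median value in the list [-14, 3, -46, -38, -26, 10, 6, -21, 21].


First, sort the list: [-46, -38, -26, -21, -14, 3, 6, 10, 21]
The list has 9 elements (odd count).
The middle index is 4 (0-based), and the element there is -14.
Final answer: -14


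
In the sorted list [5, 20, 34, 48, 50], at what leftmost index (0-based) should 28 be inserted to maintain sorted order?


List is sorted: [5, 20, 34, 48, 50]
We need the leftmost position where 28 can be inserted, i.e. the first index whose element is >= 28 (or the end of the list if none is).
Binary search with low=0, high=5 (0-based indices):
  low=0, high=5, mid=2: a[2]=34 >= 28, so high = 2
  low=0, high=2, mid=1: a[1]=20 < 28, so low = 2
Now low = high = 2, so the insertion index is 2.
Final answer: 2


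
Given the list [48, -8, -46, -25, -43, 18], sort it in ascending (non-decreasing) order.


Original list: [48, -8, -46, -25, -43, 18]
Repeatedly take the smallest remaining element:
  Remaining [48, -8, -46, -25, -43, 18] -> smallest is -46
  Remaining [48, -8, -25, -43, 18] -> smallest is -43
  Remaining [48, -8, -25, 18] -> smallest is -25
  Remaining [48, -8, 18] -> smallest is -8
  Remaining [48, 18] -> smallest is 18
  Remaining [48] -> smallest is 48
Collecting the picks in order gives the sorted list.
Final answer: [-46, -43, -25, -8, 18, 48]


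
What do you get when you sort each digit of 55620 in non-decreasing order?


The number 55620 has digits: 5, 5, 6, 2, 0
Sorted: 0, 2, 5, 5, 6
Joining the sorted digits gives the result.
Final answer: 02556


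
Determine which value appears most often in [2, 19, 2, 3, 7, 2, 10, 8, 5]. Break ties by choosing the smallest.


Count the frequency of each value:
  2 appears 3 time(s)
  3 appears 1 time(s)
  5 appears 1 time(s)
  7 appears 1 time(s)
  8 appears 1 time(s)
  10 appears 1 time(s)
  19 appears 1 time(s)
Maximum frequency is 3.
Only 2 reaches that frequency, so it is the mode.
Final answer: 2


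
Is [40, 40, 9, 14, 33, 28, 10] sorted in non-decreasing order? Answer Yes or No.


Check consecutive pairs:
  40 <= 40? True
  40 <= 9? False
  9 <= 14? True
  14 <= 33? True
  33 <= 28? False
  28 <= 10? False
3 consecutive pair(s) are out of order, so the list is not sorted.
Final answer: No


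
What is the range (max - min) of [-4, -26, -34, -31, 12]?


Maximum value: 12
Minimum value: -34
Range = 12 - (-34) = 46
Final answer: 46


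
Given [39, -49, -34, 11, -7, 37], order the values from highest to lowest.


Original list: [39, -49, -34, 11, -7, 37]
Repeatedly take the largest remaining element:
  Remaining [39, -49, -34, 11, -7, 37] -> largest is 39
  Remaining [-49, -34, 11, -7, 37] -> largest is 37
  Remaining [-49, -34, 11, -7] -> largest is 11
  Remaining [-49, -34, -7] -> largest is -7
  Remaining [-49, -34] -> largest is -34
  Remaining [-49] -> largest is -49
Collecting the picks in order gives the descending list.
Final answer: [39, 37, 11, -7, -34, -49]


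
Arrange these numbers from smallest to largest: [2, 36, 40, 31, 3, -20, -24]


Original list: [2, 36, 40, 31, 3, -20, -24]
Repeatedly take the smallest remaining element:
  Remaining [2, 36, 40, 31, 3, -20, -24] -> smallest is -24
  Remaining [2, 36, 40, 31, 3, -20] -> smallest is -20
  Remaining [2, 36, 40, 31, 3] -> smallest is 2
  Remaining [36, 40, 31, 3] -> smallest is 3
  Remaining [36, 40, 31] -> smallest is 31
  Remaining [36, 40] -> smallest is 36
  Remaining [40] -> smallest is 40
Collecting the picks in order gives the sorted list.
Final answer: [-24, -20, 2, 3, 31, 36, 40]


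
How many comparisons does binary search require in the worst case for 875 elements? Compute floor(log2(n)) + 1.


Binary search halves the search space each step.
Maximum comparisons = floor(log2(875)) + 1
log2(875) = 9.7731
floor(log2(875)) = 9, so 9 + 1 = 10
Final answer: 10


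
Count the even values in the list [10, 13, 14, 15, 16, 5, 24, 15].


Check each element:
  10 is even
  13 is odd
  14 is even
  15 is odd
  16 is even
  5 is odd
  24 is even
  15 is odd
Evens: [10, 14, 16, 24]
Count of evens = 4
Final answer: 4


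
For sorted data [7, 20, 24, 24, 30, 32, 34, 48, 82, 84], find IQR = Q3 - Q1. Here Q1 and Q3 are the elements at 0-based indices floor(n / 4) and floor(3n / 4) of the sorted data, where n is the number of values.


The data has n = 10 elements.
Q1 index = floor(10 / 4) = floor(2.5) = 2; Q3 index = floor(3 * 10 / 4) = floor(7.5) = 7
Q1 = element at index 2 = 24
Q3 = element at index 7 = 48
IQR = 48 - 24 = 24
Final answer: 24


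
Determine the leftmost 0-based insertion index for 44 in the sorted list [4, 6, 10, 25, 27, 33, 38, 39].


List is sorted: [4, 6, 10, 25, 27, 33, 38, 39]
We need the leftmost position where 44 can be inserted, i.e. the first index whose element is >= 44 (or the end of the list if none is).
Binary search with low=0, high=8 (0-based indices):
  low=0, high=8, mid=4: a[4]=27 < 44, so low = 5
  low=5, high=8, mid=6: a[6]=38 < 44, so low = 7
  low=7, high=8, mid=7: a[7]=39 < 44, so low = 8
Now low = high = 8, so the insertion index is 8.
Final answer: 8


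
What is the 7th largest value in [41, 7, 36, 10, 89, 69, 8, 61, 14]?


Sort descending: [89, 69, 61, 41, 36, 14, 10, 8, 7]
The 7th element (1-indexed) is at index 6.
Value = 10
Final answer: 10


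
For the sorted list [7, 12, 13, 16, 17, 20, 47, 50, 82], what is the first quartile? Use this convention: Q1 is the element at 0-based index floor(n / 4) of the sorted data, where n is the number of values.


The list has n = 9 elements.
Q1 index = floor(9 / 4) = floor(2.25) = 2
Counting from index 0 in the sorted data, the element at index 2 is 13.
Final answer: 13


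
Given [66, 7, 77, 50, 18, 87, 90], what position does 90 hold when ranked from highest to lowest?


Sort descending: [90, 87, 77, 66, 50, 18, 7]
Find 90 in the sorted list.
90 is at position 1.
Final answer: 1


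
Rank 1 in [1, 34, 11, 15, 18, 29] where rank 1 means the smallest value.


Sort ascending: [1, 11, 15, 18, 29, 34]
Find 1 in the sorted list.
1 is at position 1 (1-indexed).
Final answer: 1


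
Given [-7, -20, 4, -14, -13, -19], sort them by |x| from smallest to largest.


Compute absolute values:
  |-7| = 7
  |-20| = 20
  |4| = 4
  |-14| = 14
  |-13| = 13
  |-19| = 19
Absolute values in increasing order: 4 < 7 < 13 < 14 < 19 < 20
Listing the original numbers in that order gives the answer.
Final answer: [4, -7, -13, -14, -19, -20]


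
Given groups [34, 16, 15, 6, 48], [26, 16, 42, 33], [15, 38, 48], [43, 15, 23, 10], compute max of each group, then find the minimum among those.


Find max of each group:
  Group 1: [34, 16, 15, 6, 48] -> max = 48
  Group 2: [26, 16, 42, 33] -> max = 42
  Group 3: [15, 38, 48] -> max = 48
  Group 4: [43, 15, 23, 10] -> max = 43
Maxes: [48, 42, 48, 43]
Minimum of maxes = 42
Final answer: 42


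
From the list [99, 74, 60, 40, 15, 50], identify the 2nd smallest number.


Sort ascending: [15, 40, 50, 60, 74, 99]
The 2nd element (1-indexed) is at index 1.
Value = 40
Final answer: 40


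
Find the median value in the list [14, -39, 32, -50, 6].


First, sort the list: [-50, -39, 6, 14, 32]
The list has 5 elements (odd count).
The middle index is 2 (0-based), and the element there is 6.
Final answer: 6


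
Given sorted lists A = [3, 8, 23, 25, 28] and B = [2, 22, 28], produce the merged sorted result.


List A: [3, 8, 23, 25, 28]
List B: [2, 22, 28]
Repeatedly compare the front elements and take the smaller:
  3 vs 2 -> take 2
  3 vs 22 -> take 3
  8 vs 22 -> take 8
  23 vs 22 -> take 22
  23 vs 28 -> take 23
  25 vs 28 -> take 25
  28 vs 28 -> take 28
  A is exhausted; append the rest of B: [28]
Final answer: [2, 3, 8, 22, 23, 25, 28, 28]


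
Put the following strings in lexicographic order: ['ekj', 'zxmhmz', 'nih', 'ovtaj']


Compare strings character by character (the first differing letter decides):
  'ekj' < 'nih' since 'e' < 'n' at position 1
  'nih' < 'ovtaj' since 'n' < 'o' at position 1
  'ovtaj' < 'zxmhmz' since 'o' < 'z' at position 1
Chaining these comparisons gives the alphabetical order.
Final answer: ['ekj', 'nih', 'ovtaj', 'zxmhmz']


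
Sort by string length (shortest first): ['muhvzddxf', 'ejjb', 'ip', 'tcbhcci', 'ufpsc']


Compute lengths:
  'muhvzddxf' has length 9
  'ejjb' has length 4
  'ip' has length 2
  'tcbhcci' has length 7
  'ufpsc' has length 5
Lengths in increasing order: 2 < 4 < 5 < 7 < 9
Listing the words in that order gives the answer.
Final answer: ['ip', 'ejjb', 'ufpsc', 'tcbhcci', 'muhvzddxf']


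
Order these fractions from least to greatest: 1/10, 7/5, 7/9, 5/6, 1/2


Convert to decimal for comparison:
  1/10 = 0.1
  7/5 = 1.4
  7/9 = 0.7778
  5/6 = 0.8333
  1/2 = 0.5
Decimals in increasing order: 0.1 < 0.5 < 0.7778 < 0.8333 < 1.4
Writing each back as its fraction gives the sorted order.
Final answer: 1/10, 1/2, 7/9, 5/6, 7/5


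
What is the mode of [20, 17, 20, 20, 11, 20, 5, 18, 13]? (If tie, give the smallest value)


Count the frequency of each value:
  5 appears 1 time(s)
  11 appears 1 time(s)
  13 appears 1 time(s)
  17 appears 1 time(s)
  18 appears 1 time(s)
  20 appears 4 time(s)
Maximum frequency is 4.
Only 20 reaches that frequency, so it is the mode.
Final answer: 20


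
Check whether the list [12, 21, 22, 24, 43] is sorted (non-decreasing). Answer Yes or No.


Check consecutive pairs:
  12 <= 21? True
  21 <= 22? True
  22 <= 24? True
  24 <= 43? True
Every consecutive pair is in order, so the list is non-decreasing.
Final answer: Yes


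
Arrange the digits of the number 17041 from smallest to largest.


The number 17041 has digits: 1, 7, 0, 4, 1
Sorted: 0, 1, 1, 4, 7
Joining the sorted digits gives the result.
Final answer: 01147


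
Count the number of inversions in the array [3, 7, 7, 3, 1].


For each element, count the later elements that are smaller than it:
  3 (index 0): smaller elements after it = [1] -> 1
  7 (index 1): smaller elements after it = [3, 1] -> 2
  7 (index 2): smaller elements after it = [3, 1] -> 2
  3 (index 3): smaller elements after it = [1] -> 1
Total inversions = 1 + 2 + 2 + 1 = 6
Final answer: 6


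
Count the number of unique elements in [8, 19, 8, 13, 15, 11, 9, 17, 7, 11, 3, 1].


List all unique values:
Distinct values: [1, 3, 7, 8, 9, 11, 13, 15, 17, 19]
Count = 10
Final answer: 10


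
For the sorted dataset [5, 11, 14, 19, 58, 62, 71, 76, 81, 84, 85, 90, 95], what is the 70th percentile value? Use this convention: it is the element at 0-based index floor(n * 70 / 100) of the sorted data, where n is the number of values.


The dataset has n = 13 elements.
Index = floor(13 * 70 / 100) = floor(910 / 100) = floor(9.1) = 9
Counting from index 0 in the sorted data, the element at index 9 is 84.
Final answer: 84


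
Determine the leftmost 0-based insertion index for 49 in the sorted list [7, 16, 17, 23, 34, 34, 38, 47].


List is sorted: [7, 16, 17, 23, 34, 34, 38, 47]
We need the leftmost position where 49 can be inserted, i.e. the first index whose element is >= 49 (or the end of the list if none is).
Binary search with low=0, high=8 (0-based indices):
  low=0, high=8, mid=4: a[4]=34 < 49, so low = 5
  low=5, high=8, mid=6: a[6]=38 < 49, so low = 7
  low=7, high=8, mid=7: a[7]=47 < 49, so low = 8
Now low = high = 8, so the insertion index is 8.
Final answer: 8


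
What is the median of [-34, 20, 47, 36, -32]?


First, sort the list: [-34, -32, 20, 36, 47]
The list has 5 elements (odd count).
The middle index is 2 (0-based), and the element there is 20.
Final answer: 20


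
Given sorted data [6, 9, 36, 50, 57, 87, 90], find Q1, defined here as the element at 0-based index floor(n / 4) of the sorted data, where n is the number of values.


The list has n = 7 elements.
Q1 index = floor(7 / 4) = floor(1.75) = 1
Counting from index 0 in the sorted data, the element at index 1 is 9.
Final answer: 9


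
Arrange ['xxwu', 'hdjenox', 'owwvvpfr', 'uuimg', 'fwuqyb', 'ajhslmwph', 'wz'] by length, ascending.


Compute lengths:
  'xxwu' has length 4
  'hdjenox' has length 7
  'owwvvpfr' has length 8
  'uuimg' has length 5
  'fwuqyb' has length 6
  'ajhslmwph' has length 9
  'wz' has length 2
Lengths in increasing order: 2 < 4 < 5 < 6 < 7 < 8 < 9
Listing the words in that order gives the answer.
Final answer: ['wz', 'xxwu', 'uuimg', 'fwuqyb', 'hdjenox', 'owwvvpfr', 'ajhslmwph']


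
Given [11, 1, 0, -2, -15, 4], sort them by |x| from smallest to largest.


Compute absolute values:
  |11| = 11
  |1| = 1
  |0| = 0
  |-2| = 2
  |-15| = 15
  |4| = 4
Absolute values in increasing order: 0 < 1 < 2 < 4 < 11 < 15
Listing the original numbers in that order gives the answer.
Final answer: [0, 1, -2, 4, 11, -15]


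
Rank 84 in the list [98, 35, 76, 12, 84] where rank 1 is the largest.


Sort descending: [98, 84, 76, 35, 12]
Find 84 in the sorted list.
84 is at position 2.
Final answer: 2


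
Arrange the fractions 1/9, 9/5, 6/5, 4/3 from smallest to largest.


Convert to decimal for comparison:
  1/9 = 0.1111
  9/5 = 1.8
  6/5 = 1.2
  4/3 = 1.3333
Decimals in increasing order: 0.1111 < 1.2 < 1.3333 < 1.8
Writing each back as its fraction gives the sorted order.
Final answer: 1/9, 6/5, 4/3, 9/5


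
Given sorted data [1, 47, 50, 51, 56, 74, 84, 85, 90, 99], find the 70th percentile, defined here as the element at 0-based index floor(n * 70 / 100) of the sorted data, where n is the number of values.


The dataset has n = 10 elements.
Index = floor(10 * 70 / 100) = floor(700 / 100) = floor(7) = 7
Counting from index 0 in the sorted data, the element at index 7 is 85.
Final answer: 85


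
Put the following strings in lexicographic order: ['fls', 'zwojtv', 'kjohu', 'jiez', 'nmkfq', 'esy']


Compare strings character by character (the first differing letter decides):
  'esy' < 'fls' since 'e' < 'f' at position 1
  'fls' < 'jiez' since 'f' < 'j' at position 1
  'jiez' < 'kjohu' since 'j' < 'k' at position 1
  'kjohu' < 'nmkfq' since 'k' < 'n' at position 1
  'nmkfq' < 'zwojtv' since 'n' < 'z' at position 1
Chaining these comparisons gives the alphabetical order.
Final answer: ['esy', 'fls', 'jiez', 'kjohu', 'nmkfq', 'zwojtv']


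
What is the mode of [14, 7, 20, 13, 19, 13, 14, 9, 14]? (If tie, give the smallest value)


Count the frequency of each value:
  7 appears 1 time(s)
  9 appears 1 time(s)
  13 appears 2 time(s)
  14 appears 3 time(s)
  19 appears 1 time(s)
  20 appears 1 time(s)
Maximum frequency is 3.
Only 14 reaches that frequency, so it is the mode.
Final answer: 14


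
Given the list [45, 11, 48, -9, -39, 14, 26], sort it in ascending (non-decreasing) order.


Original list: [45, 11, 48, -9, -39, 14, 26]
Repeatedly take the smallest remaining element:
  Remaining [45, 11, 48, -9, -39, 14, 26] -> smallest is -39
  Remaining [45, 11, 48, -9, 14, 26] -> smallest is -9
  Remaining [45, 11, 48, 14, 26] -> smallest is 11
  Remaining [45, 48, 14, 26] -> smallest is 14
  Remaining [45, 48, 26] -> smallest is 26
  Remaining [45, 48] -> smallest is 45
  Remaining [48] -> smallest is 48
Collecting the picks in order gives the sorted list.
Final answer: [-39, -9, 11, 14, 26, 45, 48]


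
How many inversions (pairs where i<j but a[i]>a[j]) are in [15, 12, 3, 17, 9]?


For each element, count the later elements that are smaller than it:
  15 (index 0): smaller elements after it = [12, 3, 9] -> 3
  12 (index 1): smaller elements after it = [3, 9] -> 2
  3 (index 2): smaller elements after it = [] -> 0
  17 (index 3): smaller elements after it = [9] -> 1
Total inversions = 3 + 2 + 0 + 1 = 6
Final answer: 6


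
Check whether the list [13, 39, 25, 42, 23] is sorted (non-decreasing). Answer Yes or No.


Check consecutive pairs:
  13 <= 39? True
  39 <= 25? False
  25 <= 42? True
  42 <= 23? False
2 consecutive pair(s) are out of order, so the list is not sorted.
Final answer: No


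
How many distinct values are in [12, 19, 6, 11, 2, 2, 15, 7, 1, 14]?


List all unique values:
Distinct values: [1, 2, 6, 7, 11, 12, 14, 15, 19]
Count = 9
Final answer: 9


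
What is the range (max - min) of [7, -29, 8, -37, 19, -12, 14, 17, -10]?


Maximum value: 19
Minimum value: -37
Range = 19 - (-37) = 56
Final answer: 56


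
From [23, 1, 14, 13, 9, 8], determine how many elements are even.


Check each element:
  23 is odd
  1 is odd
  14 is even
  13 is odd
  9 is odd
  8 is even
Evens: [14, 8]
Count of evens = 2
Final answer: 2


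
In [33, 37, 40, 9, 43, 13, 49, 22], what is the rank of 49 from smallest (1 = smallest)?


Sort ascending: [9, 13, 22, 33, 37, 40, 43, 49]
Find 49 in the sorted list.
49 is at position 8 (1-indexed).
Final answer: 8


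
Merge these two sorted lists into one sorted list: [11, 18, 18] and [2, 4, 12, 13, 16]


List A: [11, 18, 18]
List B: [2, 4, 12, 13, 16]
Repeatedly compare the front elements and take the smaller:
  11 vs 2 -> take 2
  11 vs 4 -> take 4
  11 vs 12 -> take 11
  18 vs 12 -> take 12
  18 vs 13 -> take 13
  18 vs 16 -> take 16
  B is exhausted; append the rest of A: [18, 18]
Final answer: [2, 4, 11, 12, 13, 16, 18, 18]


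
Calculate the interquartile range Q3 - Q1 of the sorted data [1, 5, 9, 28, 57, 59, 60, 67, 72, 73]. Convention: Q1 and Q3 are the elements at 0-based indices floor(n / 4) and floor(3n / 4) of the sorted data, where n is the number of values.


The data has n = 10 elements.
Q1 index = floor(10 / 4) = floor(2.5) = 2; Q3 index = floor(3 * 10 / 4) = floor(7.5) = 7
Q1 = element at index 2 = 9
Q3 = element at index 7 = 67
IQR = 67 - 9 = 58
Final answer: 58


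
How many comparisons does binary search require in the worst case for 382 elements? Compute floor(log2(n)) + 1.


Binary search halves the search space each step.
Maximum comparisons = floor(log2(382)) + 1
log2(382) = 8.5774
floor(log2(382)) = 8, so 8 + 1 = 9
Final answer: 9


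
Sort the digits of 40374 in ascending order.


The number 40374 has digits: 4, 0, 3, 7, 4
Sorted: 0, 3, 4, 4, 7
Joining the sorted digits gives the result.
Final answer: 03447


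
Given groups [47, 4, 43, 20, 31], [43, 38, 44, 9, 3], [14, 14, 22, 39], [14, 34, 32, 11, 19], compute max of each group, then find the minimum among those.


Find max of each group:
  Group 1: [47, 4, 43, 20, 31] -> max = 47
  Group 2: [43, 38, 44, 9, 3] -> max = 44
  Group 3: [14, 14, 22, 39] -> max = 39
  Group 4: [14, 34, 32, 11, 19] -> max = 34
Maxes: [47, 44, 39, 34]
Minimum of maxes = 34
Final answer: 34


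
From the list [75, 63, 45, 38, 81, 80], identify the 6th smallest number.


Sort ascending: [38, 45, 63, 75, 80, 81]
The 6th element (1-indexed) is at index 5.
Value = 81
Final answer: 81


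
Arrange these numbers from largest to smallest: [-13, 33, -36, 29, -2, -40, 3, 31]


Original list: [-13, 33, -36, 29, -2, -40, 3, 31]
Repeatedly take the largest remaining element:
  Remaining [-13, 33, -36, 29, -2, -40, 3, 31] -> largest is 33
  Remaining [-13, -36, 29, -2, -40, 3, 31] -> largest is 31
  Remaining [-13, -36, 29, -2, -40, 3] -> largest is 29
  Remaining [-13, -36, -2, -40, 3] -> largest is 3
  Remaining [-13, -36, -2, -40] -> largest is -2
  Remaining [-13, -36, -40] -> largest is -13
  Remaining [-36, -40] -> largest is -36
  Remaining [-40] -> largest is -40
Collecting the picks in order gives the descending list.
Final answer: [33, 31, 29, 3, -2, -13, -36, -40]


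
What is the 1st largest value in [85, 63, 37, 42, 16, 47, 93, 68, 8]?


Sort descending: [93, 85, 68, 63, 47, 42, 37, 16, 8]
The 1st element (1-indexed) is at index 0.
Value = 93
Final answer: 93


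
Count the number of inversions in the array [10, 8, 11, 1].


For each element, count the later elements that are smaller than it:
  10 (index 0): smaller elements after it = [8, 1] -> 2
  8 (index 1): smaller elements after it = [1] -> 1
  11 (index 2): smaller elements after it = [1] -> 1
Total inversions = 2 + 1 + 1 = 4
Final answer: 4


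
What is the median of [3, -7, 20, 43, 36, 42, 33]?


First, sort the list: [-7, 3, 20, 33, 36, 42, 43]
The list has 7 elements (odd count).
The middle index is 3 (0-based), and the element there is 33.
Final answer: 33


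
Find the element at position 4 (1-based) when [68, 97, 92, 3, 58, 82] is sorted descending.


Sort descending: [97, 92, 82, 68, 58, 3]
The 4th element (1-indexed) is at index 3.
Value = 68
Final answer: 68


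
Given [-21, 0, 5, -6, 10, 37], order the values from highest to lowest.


Original list: [-21, 0, 5, -6, 10, 37]
Repeatedly take the largest remaining element:
  Remaining [-21, 0, 5, -6, 10, 37] -> largest is 37
  Remaining [-21, 0, 5, -6, 10] -> largest is 10
  Remaining [-21, 0, 5, -6] -> largest is 5
  Remaining [-21, 0, -6] -> largest is 0
  Remaining [-21, -6] -> largest is -6
  Remaining [-21] -> largest is -21
Collecting the picks in order gives the descending list.
Final answer: [37, 10, 5, 0, -6, -21]


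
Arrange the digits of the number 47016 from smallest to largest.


The number 47016 has digits: 4, 7, 0, 1, 6
Sorted: 0, 1, 4, 6, 7
Joining the sorted digits gives the result.
Final answer: 01467


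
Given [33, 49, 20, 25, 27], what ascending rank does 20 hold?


Sort ascending: [20, 25, 27, 33, 49]
Find 20 in the sorted list.
20 is at position 1 (1-indexed).
Final answer: 1


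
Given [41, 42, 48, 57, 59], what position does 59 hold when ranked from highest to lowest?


Sort descending: [59, 57, 48, 42, 41]
Find 59 in the sorted list.
59 is at position 1.
Final answer: 1


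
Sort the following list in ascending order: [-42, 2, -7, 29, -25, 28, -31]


Original list: [-42, 2, -7, 29, -25, 28, -31]
Repeatedly take the smallest remaining element:
  Remaining [-42, 2, -7, 29, -25, 28, -31] -> smallest is -42
  Remaining [2, -7, 29, -25, 28, -31] -> smallest is -31
  Remaining [2, -7, 29, -25, 28] -> smallest is -25
  Remaining [2, -7, 29, 28] -> smallest is -7
  Remaining [2, 29, 28] -> smallest is 2
  Remaining [29, 28] -> smallest is 28
  Remaining [29] -> smallest is 29
Collecting the picks in order gives the sorted list.
Final answer: [-42, -31, -25, -7, 2, 28, 29]


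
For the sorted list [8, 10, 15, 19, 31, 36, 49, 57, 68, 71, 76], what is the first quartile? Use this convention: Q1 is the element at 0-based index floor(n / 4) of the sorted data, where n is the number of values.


The list has n = 11 elements.
Q1 index = floor(11 / 4) = floor(2.75) = 2
Counting from index 0 in the sorted data, the element at index 2 is 15.
Final answer: 15


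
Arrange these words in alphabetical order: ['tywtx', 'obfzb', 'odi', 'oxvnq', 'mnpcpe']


Compare strings character by character (the first differing letter decides):
  'mnpcpe' < 'obfzb' since 'm' < 'o' at position 1
  'obfzb' < 'odi' since 'b' < 'd' at position 2
  'odi' < 'oxvnq' since 'd' < 'x' at position 2
  'oxvnq' < 'tywtx' since 'o' < 't' at position 1
Chaining these comparisons gives the alphabetical order.
Final answer: ['mnpcpe', 'obfzb', 'odi', 'oxvnq', 'tywtx']


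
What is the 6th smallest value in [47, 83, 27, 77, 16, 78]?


Sort ascending: [16, 27, 47, 77, 78, 83]
The 6th element (1-indexed) is at index 5.
Value = 83
Final answer: 83


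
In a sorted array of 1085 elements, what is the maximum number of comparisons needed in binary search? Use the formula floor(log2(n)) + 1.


Binary search halves the search space each step.
Maximum comparisons = floor(log2(1085)) + 1
log2(1085) = 10.0835
floor(log2(1085)) = 10, so 10 + 1 = 11
Final answer: 11


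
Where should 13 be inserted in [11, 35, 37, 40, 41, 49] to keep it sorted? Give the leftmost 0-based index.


List is sorted: [11, 35, 37, 40, 41, 49]
We need the leftmost position where 13 can be inserted, i.e. the first index whose element is >= 13 (or the end of the list if none is).
Binary search with low=0, high=6 (0-based indices):
  low=0, high=6, mid=3: a[3]=40 >= 13, so high = 3
  low=0, high=3, mid=1: a[1]=35 >= 13, so high = 1
  low=0, high=1, mid=0: a[0]=11 < 13, so low = 1
Now low = high = 1, so the insertion index is 1.
Final answer: 1


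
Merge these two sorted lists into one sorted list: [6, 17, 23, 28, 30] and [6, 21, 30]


List A: [6, 17, 23, 28, 30]
List B: [6, 21, 30]
Repeatedly compare the front elements and take the smaller:
  6 vs 6 -> take 6
  17 vs 6 -> take 6
  17 vs 21 -> take 17
  23 vs 21 -> take 21
  23 vs 30 -> take 23
  28 vs 30 -> take 28
  30 vs 30 -> take 30
  A is exhausted; append the rest of B: [30]
Final answer: [6, 6, 17, 21, 23, 28, 30, 30]


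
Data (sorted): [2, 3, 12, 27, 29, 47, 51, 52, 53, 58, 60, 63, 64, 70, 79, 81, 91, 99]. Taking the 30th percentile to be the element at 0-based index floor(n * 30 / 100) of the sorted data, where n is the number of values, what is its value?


The dataset has n = 18 elements.
Index = floor(18 * 30 / 100) = floor(540 / 100) = floor(5.4) = 5
Counting from index 0 in the sorted data, the element at index 5 is 47.
Final answer: 47


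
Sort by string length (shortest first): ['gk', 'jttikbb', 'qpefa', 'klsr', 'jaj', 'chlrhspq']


Compute lengths:
  'gk' has length 2
  'jttikbb' has length 7
  'qpefa' has length 5
  'klsr' has length 4
  'jaj' has length 3
  'chlrhspq' has length 8
Lengths in increasing order: 2 < 3 < 4 < 5 < 7 < 8
Listing the words in that order gives the answer.
Final answer: ['gk', 'jaj', 'klsr', 'qpefa', 'jttikbb', 'chlrhspq']


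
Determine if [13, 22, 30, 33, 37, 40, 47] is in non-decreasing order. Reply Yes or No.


Check consecutive pairs:
  13 <= 22? True
  22 <= 30? True
  30 <= 33? True
  33 <= 37? True
  37 <= 40? True
  40 <= 47? True
Every consecutive pair is in order, so the list is non-decreasing.
Final answer: Yes


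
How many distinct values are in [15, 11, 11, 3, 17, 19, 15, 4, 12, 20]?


List all unique values:
Distinct values: [3, 4, 11, 12, 15, 17, 19, 20]
Count = 8
Final answer: 8


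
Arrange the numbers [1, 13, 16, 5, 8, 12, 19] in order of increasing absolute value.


Compute absolute values:
  |1| = 1
  |13| = 13
  |16| = 16
  |5| = 5
  |8| = 8
  |12| = 12
  |19| = 19
Absolute values in increasing order: 1 < 5 < 8 < 12 < 13 < 16 < 19
Listing the original numbers in that order gives the answer.
Final answer: [1, 5, 8, 12, 13, 16, 19]


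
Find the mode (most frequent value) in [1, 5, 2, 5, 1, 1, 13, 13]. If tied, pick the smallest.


Count the frequency of each value:
  1 appears 3 time(s)
  2 appears 1 time(s)
  5 appears 2 time(s)
  13 appears 2 time(s)
Maximum frequency is 3.
Only 1 reaches that frequency, so it is the mode.
Final answer: 1


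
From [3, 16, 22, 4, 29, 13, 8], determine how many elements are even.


Check each element:
  3 is odd
  16 is even
  22 is even
  4 is even
  29 is odd
  13 is odd
  8 is even
Evens: [16, 22, 4, 8]
Count of evens = 4
Final answer: 4


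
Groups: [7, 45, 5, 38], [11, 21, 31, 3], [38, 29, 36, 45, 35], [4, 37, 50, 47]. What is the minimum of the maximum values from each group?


Find max of each group:
  Group 1: [7, 45, 5, 38] -> max = 45
  Group 2: [11, 21, 31, 3] -> max = 31
  Group 3: [38, 29, 36, 45, 35] -> max = 45
  Group 4: [4, 37, 50, 47] -> max = 50
Maxes: [45, 31, 45, 50]
Minimum of maxes = 31
Final answer: 31


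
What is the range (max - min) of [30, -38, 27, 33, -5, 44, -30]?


Maximum value: 44
Minimum value: -38
Range = 44 - (-38) = 82
Final answer: 82


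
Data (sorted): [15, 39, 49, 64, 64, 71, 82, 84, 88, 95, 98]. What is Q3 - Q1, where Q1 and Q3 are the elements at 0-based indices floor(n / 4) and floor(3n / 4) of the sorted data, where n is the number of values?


The data has n = 11 elements.
Q1 index = floor(11 / 4) = floor(2.75) = 2; Q3 index = floor(3 * 11 / 4) = floor(8.25) = 8
Q1 = element at index 2 = 49
Q3 = element at index 8 = 88
IQR = 88 - 49 = 39
Final answer: 39


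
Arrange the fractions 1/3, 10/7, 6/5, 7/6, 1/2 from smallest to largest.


Convert to decimal for comparison:
  1/3 = 0.3333
  10/7 = 1.4286
  6/5 = 1.2
  7/6 = 1.1667
  1/2 = 0.5
Decimals in increasing order: 0.3333 < 0.5 < 1.1667 < 1.2 < 1.4286
Writing each back as its fraction gives the sorted order.
Final answer: 1/3, 1/2, 7/6, 6/5, 10/7


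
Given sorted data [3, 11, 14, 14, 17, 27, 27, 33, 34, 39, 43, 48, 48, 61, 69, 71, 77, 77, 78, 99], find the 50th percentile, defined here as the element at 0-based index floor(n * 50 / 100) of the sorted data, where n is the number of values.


The dataset has n = 20 elements.
Index = floor(20 * 50 / 100) = floor(1000 / 100) = floor(10) = 10
Counting from index 0 in the sorted data, the element at index 10 is 43.
Final answer: 43


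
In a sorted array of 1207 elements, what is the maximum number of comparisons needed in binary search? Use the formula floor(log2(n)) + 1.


Binary search halves the search space each step.
Maximum comparisons = floor(log2(1207)) + 1
log2(1207) = 10.2372
floor(log2(1207)) = 10, so 10 + 1 = 11
Final answer: 11


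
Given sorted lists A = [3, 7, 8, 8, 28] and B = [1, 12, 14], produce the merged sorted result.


List A: [3, 7, 8, 8, 28]
List B: [1, 12, 14]
Repeatedly compare the front elements and take the smaller:
  3 vs 1 -> take 1
  3 vs 12 -> take 3
  7 vs 12 -> take 7
  8 vs 12 -> take 8
  8 vs 12 -> take 8
  28 vs 12 -> take 12
  28 vs 14 -> take 14
  B is exhausted; append the rest of A: [28]
Final answer: [1, 3, 7, 8, 8, 12, 14, 28]


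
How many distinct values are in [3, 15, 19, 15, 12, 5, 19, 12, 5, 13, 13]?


List all unique values:
Distinct values: [3, 5, 12, 13, 15, 19]
Count = 6
Final answer: 6


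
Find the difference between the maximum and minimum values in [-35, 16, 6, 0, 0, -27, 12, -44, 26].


Maximum value: 26
Minimum value: -44
Range = 26 - (-44) = 70
Final answer: 70


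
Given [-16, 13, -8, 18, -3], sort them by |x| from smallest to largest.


Compute absolute values:
  |-16| = 16
  |13| = 13
  |-8| = 8
  |18| = 18
  |-3| = 3
Absolute values in increasing order: 3 < 8 < 13 < 16 < 18
Listing the original numbers in that order gives the answer.
Final answer: [-3, -8, 13, -16, 18]


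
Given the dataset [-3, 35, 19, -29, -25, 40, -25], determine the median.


First, sort the list: [-29, -25, -25, -3, 19, 35, 40]
The list has 7 elements (odd count).
The middle index is 3 (0-based), and the element there is -3.
Final answer: -3


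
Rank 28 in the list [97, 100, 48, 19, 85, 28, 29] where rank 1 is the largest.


Sort descending: [100, 97, 85, 48, 29, 28, 19]
Find 28 in the sorted list.
28 is at position 6.
Final answer: 6


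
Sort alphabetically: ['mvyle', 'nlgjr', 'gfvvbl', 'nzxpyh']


Compare strings character by character (the first differing letter decides):
  'gfvvbl' < 'mvyle' since 'g' < 'm' at position 1
  'mvyle' < 'nlgjr' since 'm' < 'n' at position 1
  'nlgjr' < 'nzxpyh' since 'l' < 'z' at position 2
Chaining these comparisons gives the alphabetical order.
Final answer: ['gfvvbl', 'mvyle', 'nlgjr', 'nzxpyh']


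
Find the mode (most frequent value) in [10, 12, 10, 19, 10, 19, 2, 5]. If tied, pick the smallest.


Count the frequency of each value:
  2 appears 1 time(s)
  5 appears 1 time(s)
  10 appears 3 time(s)
  12 appears 1 time(s)
  19 appears 2 time(s)
Maximum frequency is 3.
Only 10 reaches that frequency, so it is the mode.
Final answer: 10


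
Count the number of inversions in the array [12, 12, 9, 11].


For each element, count the later elements that are smaller than it:
  12 (index 0): smaller elements after it = [9, 11] -> 2
  12 (index 1): smaller elements after it = [9, 11] -> 2
  9 (index 2): smaller elements after it = [] -> 0
Total inversions = 2 + 2 + 0 = 4
Final answer: 4
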